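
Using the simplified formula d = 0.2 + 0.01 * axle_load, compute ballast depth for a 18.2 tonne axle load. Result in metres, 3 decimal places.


d = 0.2 + 0.01 * 18.2
d = 0.2 + 0.182
d = 0.382 m

0.382


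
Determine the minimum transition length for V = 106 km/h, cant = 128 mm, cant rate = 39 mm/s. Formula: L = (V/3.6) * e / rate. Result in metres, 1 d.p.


Convert speed: V = 106 / 3.6 = 29.4444 m/s
L = 29.4444 * 128 / 39
L = 3768.8889 / 39
L = 96.6 m

96.6


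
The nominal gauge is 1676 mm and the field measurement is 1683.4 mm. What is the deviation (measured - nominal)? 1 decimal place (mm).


Deviation = measured - nominal
Deviation = 1683.4 - 1676
Deviation = 7.4 mm

7.4


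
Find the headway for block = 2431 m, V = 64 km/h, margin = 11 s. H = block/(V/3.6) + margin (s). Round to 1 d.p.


V = 64 / 3.6 = 17.7778 m/s
Block traversal time = 2431 / 17.7778 = 136.7438 s
Headway = 136.7438 + 11
Headway = 147.7 s

147.7


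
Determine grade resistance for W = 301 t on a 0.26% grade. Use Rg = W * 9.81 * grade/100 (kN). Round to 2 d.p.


Rg = W * 9.81 * grade / 100
Rg = 301 * 9.81 * 0.26 / 100
Rg = 2952.81 * 0.0026
Rg = 7.68 kN

7.68


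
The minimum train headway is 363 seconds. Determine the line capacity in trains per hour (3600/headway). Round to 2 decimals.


Capacity = 3600 / headway
Capacity = 3600 / 363
Capacity = 9.92 trains/hour

9.92


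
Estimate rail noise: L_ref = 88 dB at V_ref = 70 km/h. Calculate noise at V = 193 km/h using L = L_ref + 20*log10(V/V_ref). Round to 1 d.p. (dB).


V/V_ref = 193 / 70 = 2.757143
log10(2.757143) = 0.440459
20 * 0.440459 = 8.8092
L = 88 + 8.8092 = 96.8 dB

96.8


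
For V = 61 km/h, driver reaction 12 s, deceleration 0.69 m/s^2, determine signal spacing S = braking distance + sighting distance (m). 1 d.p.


V = 61 / 3.6 = 16.9444 m/s
Braking distance = 16.9444^2 / (2*0.69) = 208.0538 m
Sighting distance = 16.9444 * 12 = 203.3333 m
S = 208.0538 + 203.3333 = 411.4 m

411.4


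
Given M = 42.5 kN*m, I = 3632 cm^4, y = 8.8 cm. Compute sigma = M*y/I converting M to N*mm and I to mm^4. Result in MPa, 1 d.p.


Convert units:
M = 42.5 kN*m = 42500000 N*mm
y = 8.8 cm = 88 mm
I = 3632 cm^4 = 36320000 mm^4
sigma = 42500000 * 88 / 36320000
sigma = 103.0 MPa

103.0


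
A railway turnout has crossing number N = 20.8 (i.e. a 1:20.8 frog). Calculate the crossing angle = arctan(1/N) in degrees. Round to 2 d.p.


1/N = 1/20.8 = 0.048077
angle = arctan(0.048077) = 0.04804 rad
angle = 0.04804 * 180/pi = 2.75 degrees

2.75


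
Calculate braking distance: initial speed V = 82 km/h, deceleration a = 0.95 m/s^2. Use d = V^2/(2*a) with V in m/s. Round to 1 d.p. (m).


Convert speed: V = 82 / 3.6 = 22.7778 m/s
V^2 = 518.8272
d = 518.8272 / (2 * 0.95)
d = 518.8272 / 1.9
d = 273.1 m

273.1


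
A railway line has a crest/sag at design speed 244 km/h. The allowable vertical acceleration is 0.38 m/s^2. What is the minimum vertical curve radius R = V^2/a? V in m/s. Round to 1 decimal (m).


Convert speed: V = 244 / 3.6 = 67.7778 m/s
V^2 = 4593.8272 m^2/s^2
R_v = 4593.8272 / 0.38
R_v = 12089.0 m

12089.0


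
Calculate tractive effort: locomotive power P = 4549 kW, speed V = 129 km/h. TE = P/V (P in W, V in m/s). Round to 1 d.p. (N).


Convert: P = 4549 kW = 4549000 W
V = 129 / 3.6 = 35.8333 m/s
TE = 4549000 / 35.8333
TE = 126948.8 N

126948.8


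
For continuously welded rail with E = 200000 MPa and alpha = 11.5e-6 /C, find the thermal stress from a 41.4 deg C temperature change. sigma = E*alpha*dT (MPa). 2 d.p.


sigma = E * alpha * dT
sigma = 200000 * 11.5e-6 * 41.4
sigma = 2.3 * 41.4
sigma = 95.22 MPa

95.22


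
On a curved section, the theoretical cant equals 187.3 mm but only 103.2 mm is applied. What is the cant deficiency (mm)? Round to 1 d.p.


Cant deficiency = equilibrium cant - actual cant
CD = 187.3 - 103.2
CD = 84.1 mm

84.1


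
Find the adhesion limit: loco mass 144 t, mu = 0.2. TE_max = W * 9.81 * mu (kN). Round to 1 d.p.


TE_max = W * g * mu
TE_max = 144 * 9.81 * 0.2
TE_max = 1412.64 * 0.2
TE_max = 282.5 kN

282.5


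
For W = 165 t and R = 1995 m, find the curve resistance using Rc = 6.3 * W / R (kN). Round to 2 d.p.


Rc = 6.3 * W / R
Rc = 6.3 * 165 / 1995
Rc = 1039.5 / 1995
Rc = 0.52 kN

0.52


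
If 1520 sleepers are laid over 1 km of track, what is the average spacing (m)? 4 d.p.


Spacing = 1000 m / number of sleepers
Spacing = 1000 / 1520
Spacing = 0.6579 m

0.6579


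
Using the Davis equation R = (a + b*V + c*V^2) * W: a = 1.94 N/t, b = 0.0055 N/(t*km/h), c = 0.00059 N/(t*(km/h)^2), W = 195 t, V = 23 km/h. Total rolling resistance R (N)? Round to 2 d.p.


b*V = 0.0055 * 23 = 0.1265
c*V^2 = 0.00059 * 529 = 0.31211
R_per_t = 1.94 + 0.1265 + 0.31211 = 2.37861 N/t
R_total = 2.37861 * 195 = 463.83 N

463.83


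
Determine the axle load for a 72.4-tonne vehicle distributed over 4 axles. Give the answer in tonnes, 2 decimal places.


Load per axle = total weight / number of axles
Load = 72.4 / 4
Load = 18.10 tonnes

18.10


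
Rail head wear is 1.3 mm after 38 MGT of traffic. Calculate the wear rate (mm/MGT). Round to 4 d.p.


Wear rate = total wear / cumulative tonnage
Rate = 1.3 / 38
Rate = 0.0342 mm/MGT

0.0342


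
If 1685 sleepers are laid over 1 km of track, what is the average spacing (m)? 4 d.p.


Spacing = 1000 m / number of sleepers
Spacing = 1000 / 1685
Spacing = 0.5935 m

0.5935


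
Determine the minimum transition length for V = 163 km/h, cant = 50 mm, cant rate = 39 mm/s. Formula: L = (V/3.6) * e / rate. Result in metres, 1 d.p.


Convert speed: V = 163 / 3.6 = 45.2778 m/s
L = 45.2778 * 50 / 39
L = 2263.8889 / 39
L = 58.0 m

58.0


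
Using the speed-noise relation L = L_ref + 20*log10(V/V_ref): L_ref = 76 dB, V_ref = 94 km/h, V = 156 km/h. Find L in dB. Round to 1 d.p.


V/V_ref = 156 / 94 = 1.659574
log10(1.659574) = 0.219997
20 * 0.219997 = 4.3999
L = 76 + 4.3999 = 80.4 dB

80.4


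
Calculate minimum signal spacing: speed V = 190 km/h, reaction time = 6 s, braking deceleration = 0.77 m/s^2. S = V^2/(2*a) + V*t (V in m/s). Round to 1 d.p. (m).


V = 190 / 3.6 = 52.7778 m/s
Braking distance = 52.7778^2 / (2*0.77) = 1808.7622 m
Sighting distance = 52.7778 * 6 = 316.6667 m
S = 1808.7622 + 316.6667 = 2125.4 m

2125.4


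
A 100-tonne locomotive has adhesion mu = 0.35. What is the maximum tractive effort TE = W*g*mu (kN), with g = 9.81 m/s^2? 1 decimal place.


TE_max = W * g * mu
TE_max = 100 * 9.81 * 0.35
TE_max = 981.0 * 0.35
TE_max = 343.4 kN

343.4


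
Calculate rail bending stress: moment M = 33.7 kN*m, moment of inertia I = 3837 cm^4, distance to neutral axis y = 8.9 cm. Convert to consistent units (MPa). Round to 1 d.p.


Convert units:
M = 33.7 kN*m = 33700000 N*mm
y = 8.9 cm = 89 mm
I = 3837 cm^4 = 38370000 mm^4
sigma = 33700000 * 89 / 38370000
sigma = 78.2 MPa

78.2


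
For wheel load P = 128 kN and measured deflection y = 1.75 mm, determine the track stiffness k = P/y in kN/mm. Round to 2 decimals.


Track stiffness k = P / y
k = 128 / 1.75
k = 73.14 kN/mm

73.14


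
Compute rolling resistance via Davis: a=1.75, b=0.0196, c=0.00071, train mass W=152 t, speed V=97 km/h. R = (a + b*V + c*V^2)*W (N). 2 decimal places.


b*V = 0.0196 * 97 = 1.9012
c*V^2 = 0.00071 * 9409 = 6.68039
R_per_t = 1.75 + 1.9012 + 6.68039 = 10.33159 N/t
R_total = 10.33159 * 152 = 1570.40 N

1570.40


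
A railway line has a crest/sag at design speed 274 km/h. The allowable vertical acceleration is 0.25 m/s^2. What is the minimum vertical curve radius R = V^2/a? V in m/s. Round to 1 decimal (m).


Convert speed: V = 274 / 3.6 = 76.1111 m/s
V^2 = 5792.9012 m^2/s^2
R_v = 5792.9012 / 0.25
R_v = 23171.6 m

23171.6


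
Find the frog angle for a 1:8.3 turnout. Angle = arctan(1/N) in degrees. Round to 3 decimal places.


1/N = 1/8.3 = 0.120482
angle = arctan(0.120482) = 0.119904 rad
angle = 0.119904 * 180/pi = 6.870 degrees

6.870


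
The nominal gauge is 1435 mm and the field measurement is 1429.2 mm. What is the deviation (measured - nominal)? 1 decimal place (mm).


Deviation = measured - nominal
Deviation = 1429.2 - 1435
Deviation = -5.8 mm

-5.8


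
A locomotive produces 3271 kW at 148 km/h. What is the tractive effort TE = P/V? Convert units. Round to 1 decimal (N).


Convert: P = 3271 kW = 3271000 W
V = 148 / 3.6 = 41.1111 m/s
TE = 3271000 / 41.1111
TE = 79564.9 N

79564.9


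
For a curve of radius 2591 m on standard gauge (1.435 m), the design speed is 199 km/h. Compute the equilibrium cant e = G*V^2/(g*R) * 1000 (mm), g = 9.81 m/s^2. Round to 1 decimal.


Convert speed: V = 199 / 3.6 = 55.2778 m/s
Apply formula: e = 1.435 * 55.2778^2 / (9.81 * 2591)
e = 1.435 * 3055.6327 / 25417.71
e = 0.172511 m = 172.5 mm

172.5


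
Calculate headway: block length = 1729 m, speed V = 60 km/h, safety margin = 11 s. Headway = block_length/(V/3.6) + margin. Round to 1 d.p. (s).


V = 60 / 3.6 = 16.6667 m/s
Block traversal time = 1729 / 16.6667 = 103.74 s
Headway = 103.74 + 11
Headway = 114.7 s

114.7


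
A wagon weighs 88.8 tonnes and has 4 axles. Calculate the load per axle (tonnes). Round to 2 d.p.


Load per axle = total weight / number of axles
Load = 88.8 / 4
Load = 22.20 tonnes

22.20


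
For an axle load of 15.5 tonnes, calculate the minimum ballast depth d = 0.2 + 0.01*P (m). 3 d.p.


d = 0.2 + 0.01 * 15.5
d = 0.2 + 0.155
d = 0.355 m

0.355


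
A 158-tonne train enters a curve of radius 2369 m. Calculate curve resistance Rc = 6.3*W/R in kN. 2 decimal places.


Rc = 6.3 * W / R
Rc = 6.3 * 158 / 2369
Rc = 995.4 / 2369
Rc = 0.42 kN

0.42


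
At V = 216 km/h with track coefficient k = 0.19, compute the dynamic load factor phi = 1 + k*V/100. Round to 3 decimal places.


phi = 1 + k * V / 100
phi = 1 + 0.19 * 216 / 100
phi = 1 + 0.4104
phi = 1.410

1.410


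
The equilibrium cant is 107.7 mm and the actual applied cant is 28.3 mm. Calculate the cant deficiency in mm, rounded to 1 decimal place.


Cant deficiency = equilibrium cant - actual cant
CD = 107.7 - 28.3
CD = 79.4 mm

79.4


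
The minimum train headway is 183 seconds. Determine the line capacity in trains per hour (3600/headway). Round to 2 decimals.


Capacity = 3600 / headway
Capacity = 3600 / 183
Capacity = 19.67 trains/hour

19.67


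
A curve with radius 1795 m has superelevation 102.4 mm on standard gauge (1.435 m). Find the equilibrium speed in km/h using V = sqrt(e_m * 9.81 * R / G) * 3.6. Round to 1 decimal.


Convert cant: e = 102.4 mm = 0.1024 m
V_ms = sqrt(0.1024 * 9.81 * 1795 / 1.435)
V_ms = sqrt(1256.555038) = 35.4479 m/s
V = 35.4479 * 3.6 = 127.6 km/h

127.6


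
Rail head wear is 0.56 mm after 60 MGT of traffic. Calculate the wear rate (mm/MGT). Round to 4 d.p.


Wear rate = total wear / cumulative tonnage
Rate = 0.56 / 60
Rate = 0.0093 mm/MGT

0.0093


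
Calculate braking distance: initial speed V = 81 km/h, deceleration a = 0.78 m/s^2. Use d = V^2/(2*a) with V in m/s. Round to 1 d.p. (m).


Convert speed: V = 81 / 3.6 = 22.5 m/s
V^2 = 506.25
d = 506.25 / (2 * 0.78)
d = 506.25 / 1.56
d = 324.5 m

324.5


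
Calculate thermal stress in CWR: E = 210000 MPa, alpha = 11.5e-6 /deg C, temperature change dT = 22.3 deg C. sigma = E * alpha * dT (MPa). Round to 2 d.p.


sigma = E * alpha * dT
sigma = 210000 * 11.5e-6 * 22.3
sigma = 2.415 * 22.3
sigma = 53.85 MPa

53.85


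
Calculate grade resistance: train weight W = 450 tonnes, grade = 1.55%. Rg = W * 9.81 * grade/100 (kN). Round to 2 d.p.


Rg = W * 9.81 * grade / 100
Rg = 450 * 9.81 * 1.55 / 100
Rg = 4414.5 * 0.0155
Rg = 68.42 kN

68.42


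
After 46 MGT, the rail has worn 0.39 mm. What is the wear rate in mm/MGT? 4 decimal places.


Wear rate = total wear / cumulative tonnage
Rate = 0.39 / 46
Rate = 0.0085 mm/MGT

0.0085


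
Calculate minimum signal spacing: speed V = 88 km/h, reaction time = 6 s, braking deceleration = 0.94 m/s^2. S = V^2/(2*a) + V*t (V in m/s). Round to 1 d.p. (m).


V = 88 / 3.6 = 24.4444 m/s
Braking distance = 24.4444^2 / (2*0.94) = 317.8356 m
Sighting distance = 24.4444 * 6 = 146.6667 m
S = 317.8356 + 146.6667 = 464.5 m

464.5


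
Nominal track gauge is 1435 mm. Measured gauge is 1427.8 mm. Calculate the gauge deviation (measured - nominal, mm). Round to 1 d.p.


Deviation = measured - nominal
Deviation = 1427.8 - 1435
Deviation = -7.2 mm

-7.2


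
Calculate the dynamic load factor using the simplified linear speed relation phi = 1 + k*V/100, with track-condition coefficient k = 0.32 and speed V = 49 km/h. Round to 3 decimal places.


phi = 1 + k * V / 100
phi = 1 + 0.32 * 49 / 100
phi = 1 + 0.1568
phi = 1.157

1.157


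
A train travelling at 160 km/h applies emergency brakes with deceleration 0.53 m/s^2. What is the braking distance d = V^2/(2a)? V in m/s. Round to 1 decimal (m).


Convert speed: V = 160 / 3.6 = 44.4444 m/s
V^2 = 1975.3086
d = 1975.3086 / (2 * 0.53)
d = 1975.3086 / 1.06
d = 1863.5 m

1863.5


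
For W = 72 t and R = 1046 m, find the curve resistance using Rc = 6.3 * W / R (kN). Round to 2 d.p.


Rc = 6.3 * W / R
Rc = 6.3 * 72 / 1046
Rc = 453.6 / 1046
Rc = 0.43 kN

0.43


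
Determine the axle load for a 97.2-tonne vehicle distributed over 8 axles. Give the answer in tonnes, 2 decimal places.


Load per axle = total weight / number of axles
Load = 97.2 / 8
Load = 12.15 tonnes

12.15


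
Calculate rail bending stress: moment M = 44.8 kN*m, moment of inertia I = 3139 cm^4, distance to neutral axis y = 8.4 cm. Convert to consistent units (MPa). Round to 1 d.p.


Convert units:
M = 44.8 kN*m = 44800000 N*mm
y = 8.4 cm = 84 mm
I = 3139 cm^4 = 31390000 mm^4
sigma = 44800000 * 84 / 31390000
sigma = 119.9 MPa

119.9


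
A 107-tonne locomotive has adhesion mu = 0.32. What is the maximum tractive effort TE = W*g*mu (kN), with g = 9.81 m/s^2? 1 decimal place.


TE_max = W * g * mu
TE_max = 107 * 9.81 * 0.32
TE_max = 1049.67 * 0.32
TE_max = 335.9 kN

335.9


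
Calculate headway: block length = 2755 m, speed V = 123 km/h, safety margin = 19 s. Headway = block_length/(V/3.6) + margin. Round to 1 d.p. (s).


V = 123 / 3.6 = 34.1667 m/s
Block traversal time = 2755 / 34.1667 = 80.6341 s
Headway = 80.6341 + 19
Headway = 99.6 s

99.6


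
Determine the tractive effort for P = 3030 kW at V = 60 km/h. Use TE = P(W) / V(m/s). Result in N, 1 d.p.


Convert: P = 3030 kW = 3030000 W
V = 60 / 3.6 = 16.6667 m/s
TE = 3030000 / 16.6667
TE = 181800.0 N

181800.0


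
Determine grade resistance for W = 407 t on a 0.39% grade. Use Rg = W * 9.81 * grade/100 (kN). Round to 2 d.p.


Rg = W * 9.81 * grade / 100
Rg = 407 * 9.81 * 0.39 / 100
Rg = 3992.67 * 0.0039
Rg = 15.57 kN

15.57


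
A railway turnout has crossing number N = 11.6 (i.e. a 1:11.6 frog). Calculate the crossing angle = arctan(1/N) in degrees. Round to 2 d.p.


1/N = 1/11.6 = 0.086207
angle = arctan(0.086207) = 0.085994 rad
angle = 0.085994 * 180/pi = 4.93 degrees

4.93


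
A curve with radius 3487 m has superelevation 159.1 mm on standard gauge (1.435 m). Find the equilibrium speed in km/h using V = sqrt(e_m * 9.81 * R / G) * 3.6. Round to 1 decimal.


Convert cant: e = 159.1 mm = 0.1591 m
V_ms = sqrt(0.1591 * 9.81 * 3487 / 1.435)
V_ms = sqrt(3792.619148) = 61.5842 m/s
V = 61.5842 * 3.6 = 221.7 km/h

221.7


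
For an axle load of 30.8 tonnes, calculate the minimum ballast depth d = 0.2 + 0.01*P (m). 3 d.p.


d = 0.2 + 0.01 * 30.8
d = 0.2 + 0.308
d = 0.508 m

0.508


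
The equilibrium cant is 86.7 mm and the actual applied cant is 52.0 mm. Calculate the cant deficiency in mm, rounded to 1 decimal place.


Cant deficiency = equilibrium cant - actual cant
CD = 86.7 - 52.0
CD = 34.7 mm

34.7


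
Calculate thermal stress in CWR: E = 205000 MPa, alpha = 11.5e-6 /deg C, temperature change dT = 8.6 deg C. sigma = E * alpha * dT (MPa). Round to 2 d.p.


sigma = E * alpha * dT
sigma = 205000 * 11.5e-6 * 8.6
sigma = 2.3575 * 8.6
sigma = 20.27 MPa

20.27


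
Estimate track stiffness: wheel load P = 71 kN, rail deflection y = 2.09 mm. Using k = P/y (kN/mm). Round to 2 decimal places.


Track stiffness k = P / y
k = 71 / 2.09
k = 33.97 kN/mm

33.97


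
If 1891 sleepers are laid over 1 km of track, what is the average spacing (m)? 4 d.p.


Spacing = 1000 m / number of sleepers
Spacing = 1000 / 1891
Spacing = 0.5288 m

0.5288


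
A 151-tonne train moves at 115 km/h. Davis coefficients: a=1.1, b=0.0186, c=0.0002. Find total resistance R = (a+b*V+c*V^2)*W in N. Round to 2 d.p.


b*V = 0.0186 * 115 = 2.139
c*V^2 = 0.0002 * 13225 = 2.645
R_per_t = 1.1 + 2.139 + 2.645 = 5.884 N/t
R_total = 5.884 * 151 = 888.48 N

888.48


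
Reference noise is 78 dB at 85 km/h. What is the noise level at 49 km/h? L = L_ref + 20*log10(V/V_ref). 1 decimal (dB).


V/V_ref = 49 / 85 = 0.576471
log10(0.576471) = -0.239223
20 * -0.239223 = -4.7845
L = 78 + -4.7845 = 73.2 dB

73.2


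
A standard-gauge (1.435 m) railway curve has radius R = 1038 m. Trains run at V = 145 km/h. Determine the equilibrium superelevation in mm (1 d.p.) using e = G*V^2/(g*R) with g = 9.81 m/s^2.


Convert speed: V = 145 / 3.6 = 40.2778 m/s
Apply formula: e = 1.435 * 40.2778^2 / (9.81 * 1038)
e = 1.435 * 1622.2994 / 10182.78
e = 0.228621 m = 228.6 mm

228.6


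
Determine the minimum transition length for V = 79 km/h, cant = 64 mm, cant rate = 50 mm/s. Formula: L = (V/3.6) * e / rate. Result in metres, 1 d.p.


Convert speed: V = 79 / 3.6 = 21.9444 m/s
L = 21.9444 * 64 / 50
L = 1404.4444 / 50
L = 28.1 m

28.1


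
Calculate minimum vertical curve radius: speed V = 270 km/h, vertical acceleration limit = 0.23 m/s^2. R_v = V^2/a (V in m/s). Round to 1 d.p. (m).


Convert speed: V = 270 / 3.6 = 75.0 m/s
V^2 = 5625.0 m^2/s^2
R_v = 5625.0 / 0.23
R_v = 24456.5 m

24456.5


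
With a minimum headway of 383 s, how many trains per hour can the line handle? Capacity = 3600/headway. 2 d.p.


Capacity = 3600 / headway
Capacity = 3600 / 383
Capacity = 9.40 trains/hour

9.40


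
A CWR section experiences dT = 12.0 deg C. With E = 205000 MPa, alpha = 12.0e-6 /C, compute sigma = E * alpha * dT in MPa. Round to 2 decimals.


sigma = E * alpha * dT
sigma = 205000 * 12.0e-6 * 12.0
sigma = 2.46 * 12.0
sigma = 29.52 MPa

29.52


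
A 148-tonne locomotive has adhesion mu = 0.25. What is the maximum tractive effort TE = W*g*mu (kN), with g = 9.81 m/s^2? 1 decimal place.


TE_max = W * g * mu
TE_max = 148 * 9.81 * 0.25
TE_max = 1451.88 * 0.25
TE_max = 363.0 kN

363.0


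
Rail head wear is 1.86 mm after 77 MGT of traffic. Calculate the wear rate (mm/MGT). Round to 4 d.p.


Wear rate = total wear / cumulative tonnage
Rate = 1.86 / 77
Rate = 0.0242 mm/MGT

0.0242


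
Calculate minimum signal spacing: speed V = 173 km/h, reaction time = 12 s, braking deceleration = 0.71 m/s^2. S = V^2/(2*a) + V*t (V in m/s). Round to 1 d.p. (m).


V = 173 / 3.6 = 48.0556 m/s
Braking distance = 48.0556^2 / (2*0.71) = 1626.2933 m
Sighting distance = 48.0556 * 12 = 576.6667 m
S = 1626.2933 + 576.6667 = 2203.0 m

2203.0


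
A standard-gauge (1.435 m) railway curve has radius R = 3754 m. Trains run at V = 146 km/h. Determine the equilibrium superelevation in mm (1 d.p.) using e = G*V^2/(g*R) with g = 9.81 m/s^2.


Convert speed: V = 146 / 3.6 = 40.5556 m/s
Apply formula: e = 1.435 * 40.5556^2 / (9.81 * 3754)
e = 1.435 * 1644.7531 / 36826.74
e = 0.06409 m = 64.1 mm

64.1


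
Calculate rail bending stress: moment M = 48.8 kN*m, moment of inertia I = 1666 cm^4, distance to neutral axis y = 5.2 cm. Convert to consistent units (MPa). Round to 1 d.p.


Convert units:
M = 48.8 kN*m = 48800000 N*mm
y = 5.2 cm = 52 mm
I = 1666 cm^4 = 16660000 mm^4
sigma = 48800000 * 52 / 16660000
sigma = 152.3 MPa

152.3


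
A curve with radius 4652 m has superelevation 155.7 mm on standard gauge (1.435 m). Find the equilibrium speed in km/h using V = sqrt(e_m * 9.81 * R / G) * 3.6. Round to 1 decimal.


Convert cant: e = 155.7 mm = 0.1557 m
V_ms = sqrt(0.1557 * 9.81 * 4652 / 1.435)
V_ms = sqrt(4951.598525) = 70.3676 m/s
V = 70.3676 * 3.6 = 253.3 km/h

253.3


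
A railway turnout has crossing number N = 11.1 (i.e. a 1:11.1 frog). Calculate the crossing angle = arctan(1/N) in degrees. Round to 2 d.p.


1/N = 1/11.1 = 0.09009
angle = arctan(0.09009) = 0.089848 rad
angle = 0.089848 * 180/pi = 5.15 degrees

5.15


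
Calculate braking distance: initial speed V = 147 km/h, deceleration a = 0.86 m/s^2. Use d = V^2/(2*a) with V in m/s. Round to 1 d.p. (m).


Convert speed: V = 147 / 3.6 = 40.8333 m/s
V^2 = 1667.3611
d = 1667.3611 / (2 * 0.86)
d = 1667.3611 / 1.72
d = 969.4 m

969.4


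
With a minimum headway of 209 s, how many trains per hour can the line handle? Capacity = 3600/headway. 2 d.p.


Capacity = 3600 / headway
Capacity = 3600 / 209
Capacity = 17.22 trains/hour

17.22


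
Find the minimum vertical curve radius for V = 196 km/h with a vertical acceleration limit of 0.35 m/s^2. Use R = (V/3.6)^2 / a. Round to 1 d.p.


Convert speed: V = 196 / 3.6 = 54.4444 m/s
V^2 = 2964.1975 m^2/s^2
R_v = 2964.1975 / 0.35
R_v = 8469.1 m

8469.1


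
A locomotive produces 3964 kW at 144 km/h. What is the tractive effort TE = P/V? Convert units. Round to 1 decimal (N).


Convert: P = 3964 kW = 3964000 W
V = 144 / 3.6 = 40.0 m/s
TE = 3964000 / 40.0
TE = 99100.0 N

99100.0


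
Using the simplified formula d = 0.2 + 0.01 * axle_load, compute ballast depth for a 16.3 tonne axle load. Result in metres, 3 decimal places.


d = 0.2 + 0.01 * 16.3
d = 0.2 + 0.163
d = 0.363 m

0.363


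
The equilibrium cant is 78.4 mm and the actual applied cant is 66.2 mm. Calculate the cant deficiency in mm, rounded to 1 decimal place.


Cant deficiency = equilibrium cant - actual cant
CD = 78.4 - 66.2
CD = 12.2 mm

12.2


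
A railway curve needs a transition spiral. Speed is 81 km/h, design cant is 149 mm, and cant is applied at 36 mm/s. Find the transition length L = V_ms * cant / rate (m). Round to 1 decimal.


Convert speed: V = 81 / 3.6 = 22.5 m/s
L = 22.5 * 149 / 36
L = 3352.5 / 36
L = 93.1 m

93.1


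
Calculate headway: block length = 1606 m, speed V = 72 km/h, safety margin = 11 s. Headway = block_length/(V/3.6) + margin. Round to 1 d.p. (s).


V = 72 / 3.6 = 20.0 m/s
Block traversal time = 1606 / 20.0 = 80.3 s
Headway = 80.3 + 11
Headway = 91.3 s

91.3


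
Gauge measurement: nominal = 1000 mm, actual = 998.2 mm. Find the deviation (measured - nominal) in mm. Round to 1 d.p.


Deviation = measured - nominal
Deviation = 998.2 - 1000
Deviation = -1.8 mm

-1.8


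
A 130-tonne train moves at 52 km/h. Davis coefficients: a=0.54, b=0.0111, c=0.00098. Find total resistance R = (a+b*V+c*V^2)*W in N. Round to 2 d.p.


b*V = 0.0111 * 52 = 0.5772
c*V^2 = 0.00098 * 2704 = 2.64992
R_per_t = 0.54 + 0.5772 + 2.64992 = 3.76712 N/t
R_total = 3.76712 * 130 = 489.73 N

489.73


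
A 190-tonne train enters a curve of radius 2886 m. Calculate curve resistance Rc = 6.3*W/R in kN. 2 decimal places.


Rc = 6.3 * W / R
Rc = 6.3 * 190 / 2886
Rc = 1197.0 / 2886
Rc = 0.41 kN

0.41


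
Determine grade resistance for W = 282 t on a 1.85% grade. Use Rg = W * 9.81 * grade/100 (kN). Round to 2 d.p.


Rg = W * 9.81 * grade / 100
Rg = 282 * 9.81 * 1.85 / 100
Rg = 2766.42 * 0.0185
Rg = 51.18 kN

51.18


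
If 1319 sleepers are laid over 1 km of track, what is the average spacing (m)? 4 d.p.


Spacing = 1000 m / number of sleepers
Spacing = 1000 / 1319
Spacing = 0.7582 m

0.7582


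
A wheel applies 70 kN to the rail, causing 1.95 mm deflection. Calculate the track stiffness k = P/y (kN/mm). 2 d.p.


Track stiffness k = P / y
k = 70 / 1.95
k = 35.90 kN/mm

35.90


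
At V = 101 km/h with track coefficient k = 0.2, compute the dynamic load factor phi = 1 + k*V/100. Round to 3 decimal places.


phi = 1 + k * V / 100
phi = 1 + 0.2 * 101 / 100
phi = 1 + 0.202
phi = 1.202

1.202


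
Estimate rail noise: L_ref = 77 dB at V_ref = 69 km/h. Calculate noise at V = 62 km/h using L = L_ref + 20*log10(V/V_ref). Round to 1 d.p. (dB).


V/V_ref = 62 / 69 = 0.898551
log10(0.898551) = -0.046457
20 * -0.046457 = -0.9291
L = 77 + -0.9291 = 76.1 dB

76.1


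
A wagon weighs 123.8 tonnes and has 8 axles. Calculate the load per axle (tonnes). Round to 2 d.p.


Load per axle = total weight / number of axles
Load = 123.8 / 8
Load = 15.48 tonnes

15.48


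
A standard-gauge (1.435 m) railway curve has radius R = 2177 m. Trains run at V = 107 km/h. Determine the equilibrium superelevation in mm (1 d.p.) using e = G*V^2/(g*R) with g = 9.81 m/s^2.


Convert speed: V = 107 / 3.6 = 29.7222 m/s
Apply formula: e = 1.435 * 29.7222^2 / (9.81 * 2177)
e = 1.435 * 883.4105 / 21356.37
e = 0.059359 m = 59.4 mm

59.4


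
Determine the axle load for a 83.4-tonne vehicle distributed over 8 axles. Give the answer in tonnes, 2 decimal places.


Load per axle = total weight / number of axles
Load = 83.4 / 8
Load = 10.43 tonnes

10.43


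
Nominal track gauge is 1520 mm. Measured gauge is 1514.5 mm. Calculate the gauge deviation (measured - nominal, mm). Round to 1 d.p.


Deviation = measured - nominal
Deviation = 1514.5 - 1520
Deviation = -5.5 mm

-5.5


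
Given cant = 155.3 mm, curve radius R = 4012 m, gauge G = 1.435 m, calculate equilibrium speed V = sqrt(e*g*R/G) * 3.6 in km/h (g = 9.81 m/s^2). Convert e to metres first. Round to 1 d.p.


Convert cant: e = 155.3 mm = 0.1553 m
V_ms = sqrt(0.1553 * 9.81 * 4012 / 1.435)
V_ms = sqrt(4259.410394) = 65.2642 m/s
V = 65.2642 * 3.6 = 235.0 km/h

235.0


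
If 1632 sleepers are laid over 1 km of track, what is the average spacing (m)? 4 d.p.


Spacing = 1000 m / number of sleepers
Spacing = 1000 / 1632
Spacing = 0.6127 m

0.6127


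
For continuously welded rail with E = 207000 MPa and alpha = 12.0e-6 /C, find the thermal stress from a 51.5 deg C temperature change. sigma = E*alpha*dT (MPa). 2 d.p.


sigma = E * alpha * dT
sigma = 207000 * 12.0e-6 * 51.5
sigma = 2.484 * 51.5
sigma = 127.93 MPa

127.93


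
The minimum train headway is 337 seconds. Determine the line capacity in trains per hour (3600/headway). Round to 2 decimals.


Capacity = 3600 / headway
Capacity = 3600 / 337
Capacity = 10.68 trains/hour

10.68


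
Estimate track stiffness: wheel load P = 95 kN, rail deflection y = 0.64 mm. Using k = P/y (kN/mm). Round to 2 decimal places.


Track stiffness k = P / y
k = 95 / 0.64
k = 148.44 kN/mm

148.44


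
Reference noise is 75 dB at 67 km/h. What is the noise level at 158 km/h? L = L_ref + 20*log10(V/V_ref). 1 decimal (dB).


V/V_ref = 158 / 67 = 2.358209
log10(2.358209) = 0.372582
20 * 0.372582 = 7.4516
L = 75 + 7.4516 = 82.5 dB

82.5


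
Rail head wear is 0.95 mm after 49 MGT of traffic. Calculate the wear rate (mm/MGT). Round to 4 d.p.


Wear rate = total wear / cumulative tonnage
Rate = 0.95 / 49
Rate = 0.0194 mm/MGT

0.0194


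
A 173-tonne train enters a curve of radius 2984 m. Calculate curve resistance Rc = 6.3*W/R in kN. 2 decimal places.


Rc = 6.3 * W / R
Rc = 6.3 * 173 / 2984
Rc = 1089.9 / 2984
Rc = 0.37 kN

0.37


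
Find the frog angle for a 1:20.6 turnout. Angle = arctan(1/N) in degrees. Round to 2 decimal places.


1/N = 1/20.6 = 0.048544
angle = arctan(0.048544) = 0.048506 rad
angle = 0.048506 * 180/pi = 2.78 degrees

2.78


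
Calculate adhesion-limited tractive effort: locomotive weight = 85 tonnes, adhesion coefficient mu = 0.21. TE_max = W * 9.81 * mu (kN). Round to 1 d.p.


TE_max = W * g * mu
TE_max = 85 * 9.81 * 0.21
TE_max = 833.85 * 0.21
TE_max = 175.1 kN

175.1


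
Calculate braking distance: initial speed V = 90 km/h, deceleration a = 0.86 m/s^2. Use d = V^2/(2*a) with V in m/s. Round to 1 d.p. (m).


Convert speed: V = 90 / 3.6 = 25.0 m/s
V^2 = 625.0
d = 625.0 / (2 * 0.86)
d = 625.0 / 1.72
d = 363.4 m

363.4


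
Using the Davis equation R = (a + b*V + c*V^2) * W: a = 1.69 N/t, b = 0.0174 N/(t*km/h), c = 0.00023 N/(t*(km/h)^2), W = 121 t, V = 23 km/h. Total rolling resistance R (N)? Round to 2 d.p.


b*V = 0.0174 * 23 = 0.4002
c*V^2 = 0.00023 * 529 = 0.12167
R_per_t = 1.69 + 0.4002 + 0.12167 = 2.21187 N/t
R_total = 2.21187 * 121 = 267.64 N

267.64


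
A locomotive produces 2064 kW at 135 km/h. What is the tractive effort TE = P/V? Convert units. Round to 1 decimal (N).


Convert: P = 2064 kW = 2064000 W
V = 135 / 3.6 = 37.5 m/s
TE = 2064000 / 37.5
TE = 55040.0 N

55040.0


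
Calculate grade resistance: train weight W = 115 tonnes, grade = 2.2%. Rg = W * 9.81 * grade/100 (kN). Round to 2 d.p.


Rg = W * 9.81 * grade / 100
Rg = 115 * 9.81 * 2.2 / 100
Rg = 1128.15 * 0.022
Rg = 24.82 kN

24.82


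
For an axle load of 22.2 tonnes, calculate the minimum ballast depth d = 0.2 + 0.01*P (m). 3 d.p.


d = 0.2 + 0.01 * 22.2
d = 0.2 + 0.222
d = 0.422 m

0.422


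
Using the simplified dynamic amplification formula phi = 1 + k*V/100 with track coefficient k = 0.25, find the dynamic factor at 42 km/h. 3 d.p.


phi = 1 + k * V / 100
phi = 1 + 0.25 * 42 / 100
phi = 1 + 0.105
phi = 1.105

1.105


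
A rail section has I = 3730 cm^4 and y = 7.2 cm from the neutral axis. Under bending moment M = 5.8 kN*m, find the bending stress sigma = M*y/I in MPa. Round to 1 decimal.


Convert units:
M = 5.8 kN*m = 5800000 N*mm
y = 7.2 cm = 72 mm
I = 3730 cm^4 = 37300000 mm^4
sigma = 5800000 * 72 / 37300000
sigma = 11.2 MPa

11.2


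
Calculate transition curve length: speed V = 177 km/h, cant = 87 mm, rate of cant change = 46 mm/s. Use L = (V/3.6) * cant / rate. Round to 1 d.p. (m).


Convert speed: V = 177 / 3.6 = 49.1667 m/s
L = 49.1667 * 87 / 46
L = 4277.5 / 46
L = 93.0 m

93.0


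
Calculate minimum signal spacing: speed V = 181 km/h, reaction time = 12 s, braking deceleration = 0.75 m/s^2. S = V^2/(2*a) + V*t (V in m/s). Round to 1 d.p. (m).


V = 181 / 3.6 = 50.2778 m/s
Braking distance = 50.2778^2 / (2*0.75) = 1685.2366 m
Sighting distance = 50.2778 * 12 = 603.3333 m
S = 1685.2366 + 603.3333 = 2288.6 m

2288.6


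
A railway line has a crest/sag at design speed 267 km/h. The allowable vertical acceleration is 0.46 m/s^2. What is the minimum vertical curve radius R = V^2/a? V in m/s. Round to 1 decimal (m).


Convert speed: V = 267 / 3.6 = 74.1667 m/s
V^2 = 5500.6944 m^2/s^2
R_v = 5500.6944 / 0.46
R_v = 11958.0 m

11958.0


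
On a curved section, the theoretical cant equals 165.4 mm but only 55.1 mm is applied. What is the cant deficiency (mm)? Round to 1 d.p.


Cant deficiency = equilibrium cant - actual cant
CD = 165.4 - 55.1
CD = 110.3 mm

110.3


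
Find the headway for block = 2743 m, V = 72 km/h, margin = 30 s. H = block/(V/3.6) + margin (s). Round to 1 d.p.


V = 72 / 3.6 = 20.0 m/s
Block traversal time = 2743 / 20.0 = 137.15 s
Headway = 137.15 + 30
Headway = 167.2 s

167.2


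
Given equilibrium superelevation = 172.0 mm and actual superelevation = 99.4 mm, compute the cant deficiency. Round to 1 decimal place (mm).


Cant deficiency = equilibrium cant - actual cant
CD = 172.0 - 99.4
CD = 72.6 mm

72.6


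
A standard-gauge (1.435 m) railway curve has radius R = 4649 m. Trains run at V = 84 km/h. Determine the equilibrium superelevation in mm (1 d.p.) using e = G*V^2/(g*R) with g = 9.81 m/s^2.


Convert speed: V = 84 / 3.6 = 23.3333 m/s
Apply formula: e = 1.435 * 23.3333^2 / (9.81 * 4649)
e = 1.435 * 544.4444 / 45606.69
e = 0.017131 m = 17.1 mm

17.1


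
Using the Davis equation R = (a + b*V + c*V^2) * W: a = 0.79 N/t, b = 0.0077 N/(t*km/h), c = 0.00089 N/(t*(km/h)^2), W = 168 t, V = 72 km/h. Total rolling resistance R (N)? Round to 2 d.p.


b*V = 0.0077 * 72 = 0.5544
c*V^2 = 0.00089 * 5184 = 4.61376
R_per_t = 0.79 + 0.5544 + 4.61376 = 5.95816 N/t
R_total = 5.95816 * 168 = 1000.97 N

1000.97


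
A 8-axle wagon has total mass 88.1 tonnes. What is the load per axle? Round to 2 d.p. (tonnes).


Load per axle = total weight / number of axles
Load = 88.1 / 8
Load = 11.01 tonnes

11.01


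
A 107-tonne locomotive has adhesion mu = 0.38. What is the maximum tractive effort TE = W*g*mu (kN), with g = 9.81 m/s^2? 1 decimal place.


TE_max = W * g * mu
TE_max = 107 * 9.81 * 0.38
TE_max = 1049.67 * 0.38
TE_max = 398.9 kN

398.9


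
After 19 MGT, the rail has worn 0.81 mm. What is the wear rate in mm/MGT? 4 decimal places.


Wear rate = total wear / cumulative tonnage
Rate = 0.81 / 19
Rate = 0.0426 mm/MGT

0.0426


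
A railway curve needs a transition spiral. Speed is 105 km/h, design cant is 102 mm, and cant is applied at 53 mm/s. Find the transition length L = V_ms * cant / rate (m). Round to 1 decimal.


Convert speed: V = 105 / 3.6 = 29.1667 m/s
L = 29.1667 * 102 / 53
L = 2975.0 / 53
L = 56.1 m

56.1


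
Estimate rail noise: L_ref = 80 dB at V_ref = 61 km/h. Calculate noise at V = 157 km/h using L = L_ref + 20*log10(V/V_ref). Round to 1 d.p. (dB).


V/V_ref = 157 / 61 = 2.57377
log10(2.57377) = 0.41057
20 * 0.41057 = 8.2114
L = 80 + 8.2114 = 88.2 dB

88.2


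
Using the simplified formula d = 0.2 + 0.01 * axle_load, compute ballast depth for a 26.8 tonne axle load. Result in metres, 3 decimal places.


d = 0.2 + 0.01 * 26.8
d = 0.2 + 0.268
d = 0.468 m

0.468


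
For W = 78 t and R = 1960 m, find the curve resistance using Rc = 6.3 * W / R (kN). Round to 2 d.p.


Rc = 6.3 * W / R
Rc = 6.3 * 78 / 1960
Rc = 491.4 / 1960
Rc = 0.25 kN

0.25


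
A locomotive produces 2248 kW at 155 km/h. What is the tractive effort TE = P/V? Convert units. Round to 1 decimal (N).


Convert: P = 2248 kW = 2248000 W
V = 155 / 3.6 = 43.0556 m/s
TE = 2248000 / 43.0556
TE = 52211.6 N

52211.6


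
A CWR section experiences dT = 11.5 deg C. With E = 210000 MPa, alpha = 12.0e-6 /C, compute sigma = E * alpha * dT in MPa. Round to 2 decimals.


sigma = E * alpha * dT
sigma = 210000 * 12.0e-6 * 11.5
sigma = 2.52 * 11.5
sigma = 28.98 MPa

28.98


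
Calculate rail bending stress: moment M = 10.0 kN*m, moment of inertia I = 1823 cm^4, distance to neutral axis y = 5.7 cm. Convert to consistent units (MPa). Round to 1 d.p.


Convert units:
M = 10.0 kN*m = 10000000 N*mm
y = 5.7 cm = 57 mm
I = 1823 cm^4 = 18230000 mm^4
sigma = 10000000 * 57 / 18230000
sigma = 31.3 MPa

31.3


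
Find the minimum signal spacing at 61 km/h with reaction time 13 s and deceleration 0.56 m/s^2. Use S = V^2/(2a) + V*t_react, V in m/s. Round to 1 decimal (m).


V = 61 / 3.6 = 16.9444 m/s
Braking distance = 16.9444^2 / (2*0.56) = 256.352 m
Sighting distance = 16.9444 * 13 = 220.2778 m
S = 256.352 + 220.2778 = 476.6 m

476.6


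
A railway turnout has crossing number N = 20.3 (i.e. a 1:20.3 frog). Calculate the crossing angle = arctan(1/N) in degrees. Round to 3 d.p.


1/N = 1/20.3 = 0.049261
angle = arctan(0.049261) = 0.049221 rad
angle = 0.049221 * 180/pi = 2.820 degrees

2.820


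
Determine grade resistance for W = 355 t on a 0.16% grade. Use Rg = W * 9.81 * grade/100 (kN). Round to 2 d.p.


Rg = W * 9.81 * grade / 100
Rg = 355 * 9.81 * 0.16 / 100
Rg = 3482.55 * 0.0016
Rg = 5.57 kN

5.57


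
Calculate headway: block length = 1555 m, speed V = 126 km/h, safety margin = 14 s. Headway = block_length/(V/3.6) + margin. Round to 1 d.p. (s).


V = 126 / 3.6 = 35.0 m/s
Block traversal time = 1555 / 35.0 = 44.4286 s
Headway = 44.4286 + 14
Headway = 58.4 s

58.4


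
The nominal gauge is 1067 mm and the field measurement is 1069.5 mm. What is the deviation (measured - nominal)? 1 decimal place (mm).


Deviation = measured - nominal
Deviation = 1069.5 - 1067
Deviation = 2.5 mm

2.5


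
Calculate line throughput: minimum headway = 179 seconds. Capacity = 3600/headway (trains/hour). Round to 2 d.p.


Capacity = 3600 / headway
Capacity = 3600 / 179
Capacity = 20.11 trains/hour

20.11


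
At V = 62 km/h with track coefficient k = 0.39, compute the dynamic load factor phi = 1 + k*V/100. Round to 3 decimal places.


phi = 1 + k * V / 100
phi = 1 + 0.39 * 62 / 100
phi = 1 + 0.2418
phi = 1.242

1.242


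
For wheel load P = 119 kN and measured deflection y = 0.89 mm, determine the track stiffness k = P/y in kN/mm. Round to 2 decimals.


Track stiffness k = P / y
k = 119 / 0.89
k = 133.71 kN/mm

133.71


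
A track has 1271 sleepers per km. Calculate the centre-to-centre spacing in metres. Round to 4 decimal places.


Spacing = 1000 m / number of sleepers
Spacing = 1000 / 1271
Spacing = 0.7868 m

0.7868


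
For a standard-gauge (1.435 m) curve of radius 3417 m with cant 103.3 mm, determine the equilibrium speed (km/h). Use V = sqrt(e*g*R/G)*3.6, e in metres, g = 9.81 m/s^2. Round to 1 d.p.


Convert cant: e = 103.3 mm = 0.1033 m
V_ms = sqrt(0.1033 * 9.81 * 3417 / 1.435)
V_ms = sqrt(2413.028252) = 49.1226 m/s
V = 49.1226 * 3.6 = 176.8 km/h

176.8


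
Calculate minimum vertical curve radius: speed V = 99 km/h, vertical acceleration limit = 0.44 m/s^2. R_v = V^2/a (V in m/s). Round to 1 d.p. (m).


Convert speed: V = 99 / 3.6 = 27.5 m/s
V^2 = 756.25 m^2/s^2
R_v = 756.25 / 0.44
R_v = 1718.8 m

1718.8


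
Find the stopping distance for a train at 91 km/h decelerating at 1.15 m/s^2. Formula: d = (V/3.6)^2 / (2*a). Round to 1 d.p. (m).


Convert speed: V = 91 / 3.6 = 25.2778 m/s
V^2 = 638.966
d = 638.966 / (2 * 1.15)
d = 638.966 / 2.3
d = 277.8 m

277.8


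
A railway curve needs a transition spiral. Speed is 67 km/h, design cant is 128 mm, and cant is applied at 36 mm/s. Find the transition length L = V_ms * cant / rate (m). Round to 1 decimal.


Convert speed: V = 67 / 3.6 = 18.6111 m/s
L = 18.6111 * 128 / 36
L = 2382.2222 / 36
L = 66.2 m

66.2


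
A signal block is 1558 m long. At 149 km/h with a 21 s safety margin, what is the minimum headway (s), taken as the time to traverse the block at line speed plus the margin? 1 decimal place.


V = 149 / 3.6 = 41.3889 m/s
Block traversal time = 1558 / 41.3889 = 37.643 s
Headway = 37.643 + 21
Headway = 58.6 s

58.6


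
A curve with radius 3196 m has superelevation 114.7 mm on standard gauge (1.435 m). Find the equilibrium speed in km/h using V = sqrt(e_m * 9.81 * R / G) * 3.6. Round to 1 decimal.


Convert cant: e = 114.7 mm = 0.1147 m
V_ms = sqrt(0.1147 * 9.81 * 3196 / 1.435)
V_ms = sqrt(2506.035939) = 50.0603 m/s
V = 50.0603 * 3.6 = 180.2 km/h

180.2


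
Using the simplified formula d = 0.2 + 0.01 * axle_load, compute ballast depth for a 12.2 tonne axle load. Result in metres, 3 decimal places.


d = 0.2 + 0.01 * 12.2
d = 0.2 + 0.122
d = 0.322 m

0.322


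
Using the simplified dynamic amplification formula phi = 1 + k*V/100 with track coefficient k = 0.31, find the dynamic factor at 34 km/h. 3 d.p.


phi = 1 + k * V / 100
phi = 1 + 0.31 * 34 / 100
phi = 1 + 0.1054
phi = 1.105

1.105


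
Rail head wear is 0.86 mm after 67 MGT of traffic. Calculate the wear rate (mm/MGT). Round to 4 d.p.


Wear rate = total wear / cumulative tonnage
Rate = 0.86 / 67
Rate = 0.0128 mm/MGT

0.0128


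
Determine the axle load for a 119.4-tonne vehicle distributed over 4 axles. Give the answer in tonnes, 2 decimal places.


Load per axle = total weight / number of axles
Load = 119.4 / 4
Load = 29.85 tonnes

29.85


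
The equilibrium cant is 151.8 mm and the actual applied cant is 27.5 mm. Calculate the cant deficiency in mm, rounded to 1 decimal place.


Cant deficiency = equilibrium cant - actual cant
CD = 151.8 - 27.5
CD = 124.3 mm

124.3


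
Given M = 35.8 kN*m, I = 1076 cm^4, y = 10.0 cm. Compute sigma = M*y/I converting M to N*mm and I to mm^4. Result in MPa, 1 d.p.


Convert units:
M = 35.8 kN*m = 35800000 N*mm
y = 10.0 cm = 100 mm
I = 1076 cm^4 = 10760000 mm^4
sigma = 35800000 * 100 / 10760000
sigma = 332.7 MPa

332.7


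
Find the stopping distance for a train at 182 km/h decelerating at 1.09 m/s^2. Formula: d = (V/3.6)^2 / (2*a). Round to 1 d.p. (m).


Convert speed: V = 182 / 3.6 = 50.5556 m/s
V^2 = 2555.8642
d = 2555.8642 / (2 * 1.09)
d = 2555.8642 / 2.18
d = 1172.4 m

1172.4
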